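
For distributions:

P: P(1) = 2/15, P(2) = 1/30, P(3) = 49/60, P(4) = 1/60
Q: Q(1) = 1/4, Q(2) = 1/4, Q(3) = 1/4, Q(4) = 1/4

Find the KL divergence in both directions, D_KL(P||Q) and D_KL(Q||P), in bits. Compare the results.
D_KL(P||Q) = 1.1118 bits, D_KL(Q||P) = 1.5032 bits. D_KL(Q||P) is larger than D_KL(P||Q) by 0.3914 bits; the two directions differ.

D_KL(P||Q) = Σ P(x) log₂(P(x)/Q(x))

Computing term by term:
  P(1)·log₂(P(1)/Q(1)) = (2/15)·log₂((2/15)/(1/4)) = -0.12092
  P(2)·log₂(P(2)/Q(2)) = (1/30)·log₂((1/30)/(1/4)) = -0.09690
  P(3)·log₂(P(3)/Q(3)) = (49/60)·log₂((49/60)/(1/4)) = 1.39472
  P(4)·log₂(P(4)/Q(4)) = (1/60)·log₂((1/60)/(1/4)) = -0.06511

D_KL(P||Q) = -0.12092 - 0.09690 + 1.39472 - 0.06511 = 1.11179 ≈ 1.1118 bits

D_KL(Q||P) = Σ Q(x) log₂(Q(x)/P(x))

Computing term by term:
  Q(1)·log₂(Q(1)/P(1)) = (1/4)·log₂((1/4)/(2/15)) = 0.22672
  Q(2)·log₂(Q(2)/P(2)) = (1/4)·log₂((1/4)/(1/30)) = 0.72672
  Q(3)·log₂(Q(3)/P(3)) = (1/4)·log₂((1/4)/(49/60)) = -0.42695
  Q(4)·log₂(Q(4)/P(4)) = (1/4)·log₂((1/4)/(1/60)) = 0.97672

D_KL(Q||P) = 0.22672 + 0.72672 - 0.42695 + 0.97672 = 1.50321 ≈ 1.5032 bits

These are NOT equal (difference: 0.3914 bits). KL divergence is asymmetric: D_KL(P||Q) ≠ D_KL(Q||P) in general.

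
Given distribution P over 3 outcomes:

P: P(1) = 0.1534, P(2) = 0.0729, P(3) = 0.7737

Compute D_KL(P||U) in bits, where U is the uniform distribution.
0.6083 bits

U(i) = 1/3 for all i

D_KL(P||U) = Σ P(x) log₂(P(x) / (1/3))
           = Σ P(x) log₂(P(x)) + log₂(3)
           = log₂(3) - H(P)

H(P) = -Σ P(x) log₂(P(x)):
  -P(1)·log₂(P(1)) = -(0.1534)·log₂(0.1534) = 0.41489
  -P(2)·log₂(P(2)) = -(0.0729)·log₂(0.0729) = 0.27541
  -P(3)·log₂(P(3)) = -(0.7737)·log₂(0.7737) = 0.28639
H(P) = 0.41489 + 0.27541 + 0.28639 = 0.97669 bits

log₂(3) = 1.58496 bits

D_KL(P||U) = 1.58496 - 0.97669 = 0.60827 ≈ 0.6083 bits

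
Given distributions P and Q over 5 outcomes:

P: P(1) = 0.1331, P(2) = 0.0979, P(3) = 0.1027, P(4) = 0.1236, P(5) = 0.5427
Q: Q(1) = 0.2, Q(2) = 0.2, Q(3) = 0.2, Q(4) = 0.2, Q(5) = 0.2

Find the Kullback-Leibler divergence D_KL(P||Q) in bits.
0.4179 bits

D_KL(P||Q) = Σ P(x) log₂(P(x)/Q(x))

Computing term by term:
  P(1)·log₂(P(1)/Q(1)) = 0.1331·log₂(0.1331/0.2) = -0.07819
  P(2)·log₂(P(2)/Q(2)) = 0.0979·log₂(0.0979/0.2) = -0.10090
  P(3)·log₂(P(3)/Q(3)) = 0.1027·log₂(0.1027/0.2) = -0.09875
  P(4)·log₂(P(4)/Q(4)) = 0.1236·log₂(0.1236/0.2) = -0.08582
  P(5)·log₂(P(5)/Q(5)) = 0.5427·log₂(0.5427/0.2) = 0.78157

D_KL(P||Q) = -0.07819 - 0.10090 - 0.09875 - 0.08582 + 0.78157 = 0.41791 ≈ 0.4179 bits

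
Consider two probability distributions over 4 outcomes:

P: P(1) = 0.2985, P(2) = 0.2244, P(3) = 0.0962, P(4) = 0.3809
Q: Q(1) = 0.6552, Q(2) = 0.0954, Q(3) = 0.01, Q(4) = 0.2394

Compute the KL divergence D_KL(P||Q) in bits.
0.5077 bits

D_KL(P||Q) = Σ P(x) log₂(P(x)/Q(x))

Computing term by term:
  P(1)·log₂(P(1)/Q(1)) = 0.2985·log₂(0.2985/0.6552) = -0.33856
  P(2)·log₂(P(2)/Q(2)) = 0.2244·log₂(0.2244/0.0954) = 0.27691
  P(3)·log₂(P(3)/Q(3)) = 0.0962·log₂(0.0962/0.01) = 0.31419
  P(4)·log₂(P(4)/Q(4)) = 0.3809·log₂(0.3809/0.2394) = 0.25520

D_KL(P||Q) = -0.33856 + 0.27691 + 0.31419 + 0.25520 = 0.50774 ≈ 0.5077 bits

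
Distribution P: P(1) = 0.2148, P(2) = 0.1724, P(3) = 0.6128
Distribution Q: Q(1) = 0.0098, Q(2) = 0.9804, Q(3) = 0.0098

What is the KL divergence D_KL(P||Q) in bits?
4.1807 bits

D_KL(P||Q) = Σ P(x) log₂(P(x)/Q(x))

Computing term by term:
  P(1)·log₂(P(1)/Q(1)) = 0.2148·log₂(0.2148/0.0098) = 0.95673
  P(2)·log₂(P(2)/Q(2)) = 0.1724·log₂(0.1724/0.9804) = -0.43231
  P(3)·log₂(P(3)/Q(3)) = 0.6128·log₂(0.6128/0.0098) = 3.65627

D_KL(P||Q) = 0.95673 - 0.43231 + 3.65627 = 4.18069 ≈ 4.1807 bits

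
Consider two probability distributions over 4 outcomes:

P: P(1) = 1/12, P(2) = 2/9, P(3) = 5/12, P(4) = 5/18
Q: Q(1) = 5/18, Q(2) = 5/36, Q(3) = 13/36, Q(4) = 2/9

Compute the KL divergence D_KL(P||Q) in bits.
0.1814 bits

D_KL(P||Q) = Σ P(x) log₂(P(x)/Q(x))

Computing term by term:
  P(1)·log₂(P(1)/Q(1)) = (1/12)·log₂((1/12)/(5/18)) = -0.14475
  P(2)·log₂(P(2)/Q(2)) = (2/9)·log₂((2/9)/(5/36)) = 0.15068
  P(3)·log₂(P(3)/Q(3)) = (5/12)·log₂((5/12)/(13/36)) = 0.08602
  P(4)·log₂(P(4)/Q(4)) = (5/18)·log₂((5/18)/(2/9)) = 0.08942

D_KL(P||Q) = -0.14475 + 0.15068 + 0.08602 + 0.08942 = 0.18137 ≈ 0.1814 bits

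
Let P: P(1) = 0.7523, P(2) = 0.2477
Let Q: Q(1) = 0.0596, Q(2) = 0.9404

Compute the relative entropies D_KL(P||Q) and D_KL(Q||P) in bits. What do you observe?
D_KL(P||Q) = 2.2751 bits, D_KL(Q||P) = 1.5920 bits. The two directions give different values (D_KL(P||Q) exceeds D_KL(Q||P) by 0.6831 bits): KL divergence is asymmetric.

D_KL(P||Q) = Σ P(x) log₂(P(x)/Q(x))

Computing term by term:
  P(1)·log₂(P(1)/Q(1)) = 0.7523·log₂(0.7523/0.0596) = 2.75186
  P(2)·log₂(P(2)/Q(2)) = 0.2477·log₂(0.2477/0.9404) = -0.47674

D_KL(P||Q) = 2.75186 - 0.47674 = 2.27512 ≈ 2.2751 bits

D_KL(Q||P) = Σ Q(x) log₂(Q(x)/P(x))

Computing term by term:
  Q(1)·log₂(Q(1)/P(1)) = 0.0596·log₂(0.0596/0.7523) = -0.21801
  Q(2)·log₂(Q(2)/P(2)) = 0.9404·log₂(0.9404/0.2477) = 1.80997

D_KL(Q||P) = -0.21801 + 1.80997 = 1.59196 ≈ 1.5920 bits

These are NOT equal (difference: 0.6831 bits). KL divergence is asymmetric: D_KL(P||Q) ≠ D_KL(Q||P) in general.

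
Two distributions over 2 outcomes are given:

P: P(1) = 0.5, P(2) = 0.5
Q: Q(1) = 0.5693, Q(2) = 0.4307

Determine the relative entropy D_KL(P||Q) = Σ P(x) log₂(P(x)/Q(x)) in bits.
0.0140 bits

D_KL(P||Q) = Σ P(x) log₂(P(x)/Q(x))

Computing term by term:
  P(1)·log₂(P(1)/Q(1)) = 0.5·log₂(0.5/0.5693) = -0.09363
  P(2)·log₂(P(2)/Q(2)) = 0.5·log₂(0.5/0.4307) = 0.10762

D_KL(P||Q) = -0.09363 + 0.10762 = 0.01399 ≈ 0.0140 bits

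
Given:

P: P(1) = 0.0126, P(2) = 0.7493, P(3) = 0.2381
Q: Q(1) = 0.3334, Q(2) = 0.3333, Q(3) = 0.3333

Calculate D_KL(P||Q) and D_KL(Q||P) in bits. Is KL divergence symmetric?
D_KL(P||Q) = 0.7006 bits, D_KL(Q||P) = 1.3478 bits. No, KL divergence is not symmetric.

D_KL(P||Q) = Σ P(x) log₂(P(x)/Q(x))

Computing term by term:
  P(1)·log₂(P(1)/Q(1)) = 0.0126·log₂(0.0126/0.3334) = -0.05954
  P(2)·log₂(P(2)/Q(2)) = 0.7493·log₂(0.7493/0.3333) = 0.87572
  P(3)·log₂(P(3)/Q(3)) = 0.2381·log₂(0.2381/0.3333) = -0.11554

D_KL(P||Q) = -0.05954 + 0.87572 - 0.11554 = 0.70064 ≈ 0.7006 bits

D_KL(Q||P) = Σ Q(x) log₂(Q(x)/P(x))

Computing term by term:
  Q(1)·log₂(Q(1)/P(1)) = 0.3334·log₂(0.3334/0.0126) = 1.57557
  Q(2)·log₂(Q(2)/P(2)) = 0.3333·log₂(0.3333/0.7493) = -0.38954
  Q(3)·log₂(Q(3)/P(3)) = 0.3333·log₂(0.3333/0.2381) = 0.16174

D_KL(Q||P) = 1.57557 - 0.38954 + 0.16174 = 1.34777 ≈ 1.3478 bits

These are NOT equal (difference: 0.6472 bits). KL divergence is asymmetric: D_KL(P||Q) ≠ D_KL(Q||P) in general.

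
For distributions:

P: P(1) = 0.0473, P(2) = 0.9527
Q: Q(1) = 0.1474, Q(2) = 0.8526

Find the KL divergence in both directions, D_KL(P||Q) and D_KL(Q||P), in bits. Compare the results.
D_KL(P||Q) = 0.0750 bits, D_KL(Q||P) = 0.1052 bits. D_KL(Q||P) is larger than D_KL(P||Q) by 0.0302 bits; the two directions differ.

D_KL(P||Q) = Σ P(x) log₂(P(x)/Q(x))

Computing term by term:
  P(1)·log₂(P(1)/Q(1)) = 0.0473·log₂(0.0473/0.1474) = -0.07756
  P(2)·log₂(P(2)/Q(2)) = 0.9527·log₂(0.9527/0.8526) = 0.15258

D_KL(P||Q) = -0.07756 + 0.15258 = 0.07502 ≈ 0.0750 bits

D_KL(Q||P) = Σ Q(x) log₂(Q(x)/P(x))

Computing term by term:
  Q(1)·log₂(Q(1)/P(1)) = 0.1474·log₂(0.1474/0.0473) = 0.24171
  Q(2)·log₂(Q(2)/P(2)) = 0.8526·log₂(0.8526/0.9527) = -0.13655

D_KL(Q||P) = 0.24171 - 0.13655 = 0.10516 ≈ 0.1052 bits

These are NOT equal (difference: 0.0302 bits). KL divergence is asymmetric: D_KL(P||Q) ≠ D_KL(Q||P) in general.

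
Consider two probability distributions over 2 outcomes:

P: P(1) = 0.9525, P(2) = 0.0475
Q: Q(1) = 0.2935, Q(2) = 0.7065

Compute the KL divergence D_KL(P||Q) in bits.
1.4327 bits

D_KL(P||Q) = Σ P(x) log₂(P(x)/Q(x))

Computing term by term:
  P(1)·log₂(P(1)/Q(1)) = 0.9525·log₂(0.9525/0.2935) = 1.61769
  P(2)·log₂(P(2)/Q(2)) = 0.0475·log₂(0.0475/0.7065) = -0.18500

D_KL(P||Q) = 1.61769 - 0.18500 = 1.43269 ≈ 1.4327 bits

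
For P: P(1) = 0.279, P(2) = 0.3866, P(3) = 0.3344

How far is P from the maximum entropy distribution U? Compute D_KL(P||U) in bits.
0.0126 bits

U(i) = 1/3 for all i

D_KL(P||U) = Σ P(x) log₂(P(x) / (1/3))
           = Σ P(x) log₂(P(x)) + log₂(3)
           = log₂(3) - H(P)

H(P) = -Σ P(x) log₂(P(x)):
  -P(1)·log₂(P(1)) = -(0.279)·log₂(0.279) = 0.51382
  -P(2)·log₂(P(2)) = -(0.3866)·log₂(0.3866) = 0.53006
  -P(3)·log₂(P(3)) = -(0.3344)·log₂(0.3344) = 0.52847
H(P) = 0.51382 + 0.53006 + 0.52847 = 1.57235 bits

log₂(3) = 1.58496 bits

D_KL(P||U) = 1.58496 - 1.57235 = 0.01261 ≈ 0.0126 bits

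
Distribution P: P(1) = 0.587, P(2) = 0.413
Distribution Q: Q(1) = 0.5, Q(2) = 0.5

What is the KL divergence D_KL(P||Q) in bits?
0.0220 bits

D_KL(P||Q) = Σ P(x) log₂(P(x)/Q(x))

Computing term by term:
  P(1)·log₂(P(1)/Q(1)) = 0.587·log₂(0.587/0.5) = 0.13585
  P(2)·log₂(P(2)/Q(2)) = 0.413·log₂(0.413/0.5) = -0.11390

D_KL(P||Q) = 0.13585 - 0.11390 = 0.02195 ≈ 0.0220 bits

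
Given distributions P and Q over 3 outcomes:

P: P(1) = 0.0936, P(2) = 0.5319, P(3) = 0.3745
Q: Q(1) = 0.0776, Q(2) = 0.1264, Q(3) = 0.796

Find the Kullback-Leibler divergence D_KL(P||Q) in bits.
0.7206 bits

D_KL(P||Q) = Σ P(x) log₂(P(x)/Q(x))

Computing term by term:
  P(1)·log₂(P(1)/Q(1)) = 0.0936·log₂(0.0936/0.0776) = 0.02531
  P(2)·log₂(P(2)/Q(2)) = 0.5319·log₂(0.5319/0.1264) = 1.10271
  P(3)·log₂(P(3)/Q(3)) = 0.3745·log₂(0.3745/0.796) = -0.40738

D_KL(P||Q) = 0.02531 + 1.10271 - 0.40738 = 0.72064 ≈ 0.7206 bits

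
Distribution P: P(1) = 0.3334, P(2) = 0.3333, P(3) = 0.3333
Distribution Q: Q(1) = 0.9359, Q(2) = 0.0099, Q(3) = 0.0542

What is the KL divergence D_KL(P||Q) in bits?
2.0678 bits

D_KL(P||Q) = Σ P(x) log₂(P(x)/Q(x))

Computing term by term:
  P(1)·log₂(P(1)/Q(1)) = 0.3334·log₂(0.3334/0.9359) = -0.49647
  P(2)·log₂(P(2)/Q(2)) = 0.3333·log₂(0.3333/0.0099) = 1.69091
  P(3)·log₂(P(3)/Q(3)) = 0.3333·log₂(0.3333/0.0542) = 0.87340

D_KL(P||Q) = -0.49647 + 1.69091 + 0.87340 = 2.06784 ≈ 2.0678 bits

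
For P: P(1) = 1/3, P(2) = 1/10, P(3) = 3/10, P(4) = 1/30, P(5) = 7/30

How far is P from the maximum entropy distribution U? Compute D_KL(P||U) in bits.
0.2869 bits

U(i) = 1/5 for all i

D_KL(P||U) = Σ P(x) log₂(P(x) / (1/5))
           = Σ P(x) log₂(P(x)) + log₂(5)
           = log₂(5) - H(P)

H(P) = -Σ P(x) log₂(P(x)):
  -P(1)·log₂(P(1)) = -(1/3)·log₂(1/3) = 0.52832
  -P(2)·log₂(P(2)) = -(1/10)·log₂(1/10) = 0.33219
  -P(3)·log₂(P(3)) = -(3/10)·log₂(3/10) = 0.52109
  -P(4)·log₂(P(4)) = -(1/30)·log₂(1/30) = 0.16356
  -P(5)·log₂(P(5)) = -(7/30)·log₂(7/30) = 0.48989
H(P) = 0.52832 + 0.33219 + 0.52109 + 0.16356 + 0.48989 = 2.03505 bits

log₂(5) = 2.32193 bits

D_KL(P||U) = 2.32193 - 2.03505 = 0.28688 ≈ 0.2869 bits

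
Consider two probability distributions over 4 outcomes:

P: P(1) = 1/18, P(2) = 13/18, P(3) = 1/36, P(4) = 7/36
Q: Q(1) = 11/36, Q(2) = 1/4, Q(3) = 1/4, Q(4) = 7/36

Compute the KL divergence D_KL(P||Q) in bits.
0.8807 bits

D_KL(P||Q) = Σ P(x) log₂(P(x)/Q(x))

Computing term by term:
  P(1)·log₂(P(1)/Q(1)) = (1/18)·log₂((1/18)/(11/36)) = -0.13664
  P(2)·log₂(P(2)/Q(2)) = (13/18)·log₂((13/18)/(1/4)) = 1.10537
  P(3)·log₂(P(3)/Q(3)) = (1/36)·log₂((1/36)/(1/4)) = -0.08805
  P(4)·log₂(P(4)/Q(4)) = (7/36)·log₂((7/36)/(7/36)) = 0.00000

D_KL(P||Q) = -0.13664 + 1.10537 - 0.08805 + 0.00000 = 0.88068 ≈ 0.8807 bits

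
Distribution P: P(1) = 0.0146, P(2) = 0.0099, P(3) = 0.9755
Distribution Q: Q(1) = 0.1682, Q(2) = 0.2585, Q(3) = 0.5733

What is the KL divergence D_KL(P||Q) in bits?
0.6500 bits

D_KL(P||Q) = Σ P(x) log₂(P(x)/Q(x))

Computing term by term:
  P(1)·log₂(P(1)/Q(1)) = 0.0146·log₂(0.0146/0.1682) = -0.05148
  P(2)·log₂(P(2)/Q(2)) = 0.0099·log₂(0.0099/0.2585) = -0.04660
  P(3)·log₂(P(3)/Q(3)) = 0.9755·log₂(0.9755/0.5733) = 0.74806

D_KL(P||Q) = -0.05148 - 0.04660 + 0.74806 = 0.64998 ≈ 0.6500 bits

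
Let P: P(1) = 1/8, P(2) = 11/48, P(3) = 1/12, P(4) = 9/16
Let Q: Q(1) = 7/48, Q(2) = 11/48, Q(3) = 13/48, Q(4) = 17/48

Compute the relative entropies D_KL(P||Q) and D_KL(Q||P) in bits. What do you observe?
D_KL(P||Q) = 0.2059 bits, D_KL(Q||P) = 0.2566 bits. The two directions give different values (D_KL(Q||P) exceeds D_KL(P||Q) by 0.0507 bits): KL divergence is asymmetric.

D_KL(P||Q) = Σ P(x) log₂(P(x)/Q(x))

Computing term by term:
  P(1)·log₂(P(1)/Q(1)) = (1/8)·log₂((1/8)/(7/48)) = -0.02780
  P(2)·log₂(P(2)/Q(2)) = (11/48)·log₂((11/48)/(11/48)) = 0.00000
  P(3)·log₂(P(3)/Q(3)) = (1/12)·log₂((1/12)/(13/48)) = -0.14170
  P(4)·log₂(P(4)/Q(4)) = (9/16)·log₂((9/16)/(17/48)) = 0.37543

D_KL(P||Q) = -0.02780 + 0.00000 - 0.14170 + 0.37543 = 0.20593 ≈ 0.2059 bits

D_KL(Q||P) = Σ Q(x) log₂(Q(x)/P(x))

Computing term by term:
  Q(1)·log₂(Q(1)/P(1)) = (7/48)·log₂((7/48)/(1/8)) = 0.03243
  Q(2)·log₂(Q(2)/P(2)) = (11/48)·log₂((11/48)/(11/48)) = 0.00000
  Q(3)·log₂(Q(3)/P(3)) = (13/48)·log₂((13/48)/(1/12)) = 0.46054
  Q(4)·log₂(Q(4)/P(4)) = (17/48)·log₂((17/48)/(9/16)) = -0.23638

D_KL(Q||P) = 0.03243 + 0.00000 + 0.46054 - 0.23638 = 0.25659 ≈ 0.2566 bits

These are NOT equal (difference: 0.0507 bits). KL divergence is asymmetric: D_KL(P||Q) ≠ D_KL(Q||P) in general.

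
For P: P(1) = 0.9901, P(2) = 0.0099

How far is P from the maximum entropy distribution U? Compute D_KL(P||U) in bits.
0.9199 bits

U(i) = 1/2 for all i

D_KL(P||U) = Σ P(x) log₂(P(x) / (1/2))
           = Σ P(x) log₂(P(x)) + log₂(2)
           = log₂(2) - H(P)

H(P) = -Σ P(x) log₂(P(x)):
  -P(1)·log₂(P(1)) = -(0.9901)·log₂(0.9901) = 0.01421
  -P(2)·log₂(P(2)) = -(0.0099)·log₂(0.0099) = 0.06592
H(P) = 0.01421 + 0.06592 = 0.08013 bits

log₂(2) = 1.00000 bits

D_KL(P||U) = 1.00000 - 0.08013 = 0.91987 ≈ 0.9199 bits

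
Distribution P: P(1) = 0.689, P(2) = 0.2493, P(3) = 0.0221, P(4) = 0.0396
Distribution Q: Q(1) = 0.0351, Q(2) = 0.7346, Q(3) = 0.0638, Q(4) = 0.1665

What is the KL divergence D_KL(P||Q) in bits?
2.4547 bits

D_KL(P||Q) = Σ P(x) log₂(P(x)/Q(x))

Computing term by term:
  P(1)·log₂(P(1)/Q(1)) = 0.689·log₂(0.689/0.0351) = 2.95923
  P(2)·log₂(P(2)/Q(2)) = 0.2493·log₂(0.2493/0.7346) = -0.38868
  P(3)·log₂(P(3)/Q(3)) = 0.0221·log₂(0.0221/0.0638) = -0.03380
  P(4)·log₂(P(4)/Q(4)) = 0.0396·log₂(0.0396/0.1665) = -0.08205

D_KL(P||Q) = 2.95923 - 0.38868 - 0.03380 - 0.08205 = 2.45470 ≈ 2.4547 bits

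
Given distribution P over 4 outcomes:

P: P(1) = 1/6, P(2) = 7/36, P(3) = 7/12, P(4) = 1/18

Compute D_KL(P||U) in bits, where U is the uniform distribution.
0.4245 bits

U(i) = 1/4 for all i

D_KL(P||U) = Σ P(x) log₂(P(x) / (1/4))
           = Σ P(x) log₂(P(x)) + log₂(4)
           = log₂(4) - H(P)

H(P) = -Σ P(x) log₂(P(x)):
  -P(1)·log₂(P(1)) = -(1/6)·log₂(1/6) = 0.43083
  -P(2)·log₂(P(2)) = -(7/36)·log₂(7/36) = 0.45939
  -P(3)·log₂(P(3)) = -(7/12)·log₂(7/12) = 0.45360
  -P(4)·log₂(P(4)) = -(1/18)·log₂(1/18) = 0.23166
H(P) = 0.43083 + 0.45939 + 0.45360 + 0.23166 = 1.57548 bits

log₂(4) = 2.00000 bits

D_KL(P||U) = 2.00000 - 1.57548 = 0.42452 ≈ 0.4245 bits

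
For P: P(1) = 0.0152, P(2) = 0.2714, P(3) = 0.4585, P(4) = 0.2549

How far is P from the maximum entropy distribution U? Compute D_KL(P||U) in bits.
0.3791 bits

U(i) = 1/4 for all i

D_KL(P||U) = Σ P(x) log₂(P(x) / (1/4))
           = Σ P(x) log₂(P(x)) + log₂(4)
           = log₂(4) - H(P)

H(P) = -Σ P(x) log₂(P(x)):
  -P(1)·log₂(P(1)) = -(0.0152)·log₂(0.0152) = 0.09180
  -P(2)·log₂(P(2)) = -(0.2714)·log₂(0.2714) = 0.51064
  -P(3)·log₂(P(3)) = -(0.4585)·log₂(0.4585) = 0.51582
  -P(4)·log₂(P(4)) = -(0.2549)·log₂(0.2549) = 0.50266
H(P) = 0.09180 + 0.51064 + 0.51582 + 0.50266 = 1.62092 bits

log₂(4) = 2.00000 bits

D_KL(P||U) = 2.00000 - 1.62092 = 0.37908 ≈ 0.3791 bits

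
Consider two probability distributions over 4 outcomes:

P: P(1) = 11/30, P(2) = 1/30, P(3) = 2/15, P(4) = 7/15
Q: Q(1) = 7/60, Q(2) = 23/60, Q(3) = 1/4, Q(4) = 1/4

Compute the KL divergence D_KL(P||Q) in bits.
0.7876 bits

D_KL(P||Q) = Σ P(x) log₂(P(x)/Q(x))

Computing term by term:
  P(1)·log₂(P(1)/Q(1)) = (11/30)·log₂((11/30)/(7/60)) = 0.60576
  P(2)·log₂(P(2)/Q(2)) = (1/30)·log₂((1/30)/(23/60)) = -0.11745
  P(3)·log₂(P(3)/Q(3)) = (2/15)·log₂((2/15)/(1/4)) = -0.12092
  P(4)·log₂(P(4)/Q(4)) = (7/15)·log₂((7/15)/(1/4)) = 0.42022

D_KL(P||Q) = 0.60576 - 0.11745 - 0.12092 + 0.42022 = 0.78761 ≈ 0.7876 bits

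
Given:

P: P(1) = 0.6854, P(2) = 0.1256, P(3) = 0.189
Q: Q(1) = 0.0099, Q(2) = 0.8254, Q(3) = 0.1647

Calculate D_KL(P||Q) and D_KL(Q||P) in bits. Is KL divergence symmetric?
D_KL(P||Q) = 3.8865 bits, D_KL(Q||P) = 2.1488 bits. No, KL divergence is not symmetric.

D_KL(P||Q) = Σ P(x) log₂(P(x)/Q(x))

Computing term by term:
  P(1)·log₂(P(1)/Q(1)) = 0.6854·log₂(0.6854/0.0099) = 4.19011
  P(2)·log₂(P(2)/Q(2)) = 0.1256·log₂(0.1256/0.8254) = -0.34116
  P(3)·log₂(P(3)/Q(3)) = 0.189·log₂(0.189/0.1647) = 0.03753

D_KL(P||Q) = 4.19011 - 0.34116 + 0.03753 = 3.88648 ≈ 3.8865 bits

D_KL(Q||P) = Σ Q(x) log₂(Q(x)/P(x))

Computing term by term:
  Q(1)·log₂(Q(1)/P(1)) = 0.0099·log₂(0.0099/0.6854) = -0.06052
  Q(2)·log₂(Q(2)/P(2)) = 0.8254·log₂(0.8254/0.1256) = 2.24200
  Q(3)·log₂(Q(3)/P(3)) = 0.1647·log₂(0.1647/0.189) = -0.03270

D_KL(Q||P) = -0.06052 + 2.24200 - 0.03270 = 2.14878 ≈ 2.1488 bits

These are NOT equal (difference: 1.7377 bits). KL divergence is asymmetric: D_KL(P||Q) ≠ D_KL(Q||P) in general.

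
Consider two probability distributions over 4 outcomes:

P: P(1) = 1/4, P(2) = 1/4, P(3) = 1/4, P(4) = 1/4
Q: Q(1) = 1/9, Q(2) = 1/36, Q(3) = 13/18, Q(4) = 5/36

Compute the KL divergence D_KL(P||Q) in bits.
0.9143 bits

D_KL(P||Q) = Σ P(x) log₂(P(x)/Q(x))

Computing term by term:
  P(1)·log₂(P(1)/Q(1)) = (1/4)·log₂((1/4)/(1/9)) = 0.29248
  P(2)·log₂(P(2)/Q(2)) = (1/4)·log₂((1/4)/(1/36)) = 0.79248
  P(3)·log₂(P(3)/Q(3)) = (1/4)·log₂((1/4)/(13/18)) = -0.38263
  P(4)·log₂(P(4)/Q(4)) = (1/4)·log₂((1/4)/(5/36)) = 0.21200

D_KL(P||Q) = 0.29248 + 0.79248 - 0.38263 + 0.21200 = 0.91433 ≈ 0.9143 bits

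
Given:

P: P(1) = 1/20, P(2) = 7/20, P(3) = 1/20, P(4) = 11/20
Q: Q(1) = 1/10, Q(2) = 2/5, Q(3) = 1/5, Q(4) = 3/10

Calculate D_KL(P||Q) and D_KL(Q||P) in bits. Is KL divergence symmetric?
D_KL(P||Q) = 0.2635 bits, D_KL(Q||P) = 0.3147 bits. No, KL divergence is not symmetric.

D_KL(P||Q) = Σ P(x) log₂(P(x)/Q(x))

Computing term by term:
  P(1)·log₂(P(1)/Q(1)) = (1/20)·log₂((1/20)/(1/10)) = -0.05000
  P(2)·log₂(P(2)/Q(2)) = (7/20)·log₂((7/20)/(2/5)) = -0.06743
  P(3)·log₂(P(3)/Q(3)) = (1/20)·log₂((1/20)/(1/5)) = -0.10000
  P(4)·log₂(P(4)/Q(4)) = (11/20)·log₂((11/20)/(3/10)) = 0.48096

D_KL(P||Q) = -0.05000 - 0.06743 - 0.10000 + 0.48096 = 0.26353 ≈ 0.2635 bits

D_KL(Q||P) = Σ Q(x) log₂(Q(x)/P(x))

Computing term by term:
  Q(1)·log₂(Q(1)/P(1)) = (1/10)·log₂((1/10)/(1/20)) = 0.10000
  Q(2)·log₂(Q(2)/P(2)) = (2/5)·log₂((2/5)/(7/20)) = 0.07706
  Q(3)·log₂(Q(3)/P(3)) = (1/5)·log₂((1/5)/(1/20)) = 0.40000
  Q(4)·log₂(Q(4)/P(4)) = (3/10)·log₂((3/10)/(11/20)) = -0.26234

D_KL(Q||P) = 0.10000 + 0.07706 + 0.40000 - 0.26234 = 0.31472 ≈ 0.3147 bits

These are NOT equal (difference: 0.0512 bits). KL divergence is asymmetric: D_KL(P||Q) ≠ D_KL(Q||P) in general.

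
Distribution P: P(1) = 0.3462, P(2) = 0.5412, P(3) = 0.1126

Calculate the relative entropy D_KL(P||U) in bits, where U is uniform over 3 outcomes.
0.2210 bits

U(i) = 1/3 for all i

D_KL(P||U) = Σ P(x) log₂(P(x) / (1/3))
           = Σ P(x) log₂(P(x)) + log₂(3)
           = log₂(3) - H(P)

H(P) = -Σ P(x) log₂(P(x)):
  -P(1)·log₂(P(1)) = -(0.3462)·log₂(0.3462) = 0.52980
  -P(2)·log₂(P(2)) = -(0.5412)·log₂(0.5412) = 0.47938
  -P(3)·log₂(P(3)) = -(0.1126)·log₂(0.1126) = 0.35477
H(P) = 0.52980 + 0.47938 + 0.35477 = 1.36395 bits

log₂(3) = 1.58496 bits

D_KL(P||U) = 1.58496 - 1.36395 = 0.22101 ≈ 0.2210 bits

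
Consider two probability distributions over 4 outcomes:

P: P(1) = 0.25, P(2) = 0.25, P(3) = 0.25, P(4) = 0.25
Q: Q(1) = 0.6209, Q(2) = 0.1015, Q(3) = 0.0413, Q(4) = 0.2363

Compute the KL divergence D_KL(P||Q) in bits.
0.6668 bits

D_KL(P||Q) = Σ P(x) log₂(P(x)/Q(x))

Computing term by term:
  P(1)·log₂(P(1)/Q(1)) = 0.25·log₂(0.25/0.6209) = -0.32811
  P(2)·log₂(P(2)/Q(2)) = 0.25·log₂(0.25/0.1015) = 0.32511
  P(3)·log₂(P(3)/Q(3)) = 0.25·log₂(0.25/0.0413) = 0.64943
  P(4)·log₂(P(4)/Q(4)) = 0.25·log₂(0.25/0.2363) = 0.02033

D_KL(P||Q) = -0.32811 + 0.32511 + 0.64943 + 0.02033 = 0.66676 ≈ 0.6668 bits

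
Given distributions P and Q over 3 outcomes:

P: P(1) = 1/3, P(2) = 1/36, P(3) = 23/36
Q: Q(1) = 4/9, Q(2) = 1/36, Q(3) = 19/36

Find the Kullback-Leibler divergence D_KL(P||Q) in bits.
0.0378 bits

D_KL(P||Q) = Σ P(x) log₂(P(x)/Q(x))

Computing term by term:
  P(1)·log₂(P(1)/Q(1)) = (1/3)·log₂((1/3)/(4/9)) = -0.13835
  P(2)·log₂(P(2)/Q(2)) = (1/36)·log₂((1/36)/(1/36)) = 0.00000
  P(3)·log₂(P(3)/Q(3)) = (23/36)·log₂((23/36)/(19/36)) = 0.17610

D_KL(P||Q) = -0.13835 + 0.00000 + 0.17610 = 0.03775 ≈ 0.0378 bits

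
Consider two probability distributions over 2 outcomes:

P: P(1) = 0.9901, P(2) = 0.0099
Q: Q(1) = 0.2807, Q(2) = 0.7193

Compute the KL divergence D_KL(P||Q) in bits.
1.7393 bits

D_KL(P||Q) = Σ P(x) log₂(P(x)/Q(x))

Computing term by term:
  P(1)·log₂(P(1)/Q(1)) = 0.9901·log₂(0.9901/0.2807) = 1.80054
  P(2)·log₂(P(2)/Q(2)) = 0.0099·log₂(0.0099/0.7193) = -0.06121

D_KL(P||Q) = 1.80054 - 0.06121 = 1.73933 ≈ 1.7393 bits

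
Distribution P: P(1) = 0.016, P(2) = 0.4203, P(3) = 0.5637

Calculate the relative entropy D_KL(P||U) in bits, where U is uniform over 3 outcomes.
0.4977 bits

U(i) = 1/3 for all i

D_KL(P||U) = Σ P(x) log₂(P(x) / (1/3))
           = Σ P(x) log₂(P(x)) + log₂(3)
           = log₂(3) - H(P)

H(P) = -Σ P(x) log₂(P(x)):
  -P(1)·log₂(P(1)) = -(0.016)·log₂(0.016) = 0.09545
  -P(2)·log₂(P(2)) = -(0.4203)·log₂(0.4203) = 0.52559
  -P(3)·log₂(P(3)) = -(0.5637)·log₂(0.5637) = 0.46618
H(P) = 0.09545 + 0.52559 + 0.46618 = 1.08722 bits

log₂(3) = 1.58496 bits

D_KL(P||U) = 1.58496 - 1.08722 = 0.49774 ≈ 0.4977 bits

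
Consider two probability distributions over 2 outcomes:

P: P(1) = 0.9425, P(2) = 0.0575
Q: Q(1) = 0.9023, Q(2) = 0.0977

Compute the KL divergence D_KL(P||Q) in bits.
0.0153 bits

D_KL(P||Q) = Σ P(x) log₂(P(x)/Q(x))

Computing term by term:
  P(1)·log₂(P(1)/Q(1)) = 0.9425·log₂(0.9425/0.9023) = 0.05927
  P(2)·log₂(P(2)/Q(2)) = 0.0575·log₂(0.0575/0.0977) = -0.04398

D_KL(P||Q) = 0.05927 - 0.04398 = 0.01529 ≈ 0.0153 bits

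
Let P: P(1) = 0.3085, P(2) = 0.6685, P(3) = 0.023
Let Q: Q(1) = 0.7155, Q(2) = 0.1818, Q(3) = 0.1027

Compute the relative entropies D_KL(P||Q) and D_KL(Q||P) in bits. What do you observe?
D_KL(P||Q) = 0.8318 bits, D_KL(Q||P) = 0.7486 bits. The two directions give different values (D_KL(P||Q) exceeds D_KL(Q||P) by 0.0832 bits): KL divergence is asymmetric.

D_KL(P||Q) = Σ P(x) log₂(P(x)/Q(x))

Computing term by term:
  P(1)·log₂(P(1)/Q(1)) = 0.3085·log₂(0.3085/0.7155) = -0.37442
  P(2)·log₂(P(2)/Q(2)) = 0.6685·log₂(0.6685/0.1818) = 1.25583
  P(3)·log₂(P(3)/Q(3)) = 0.023·log₂(0.023/0.1027) = -0.04965

D_KL(P||Q) = -0.37442 + 1.25583 - 0.04965 = 0.83176 ≈ 0.8318 bits

D_KL(Q||P) = Σ Q(x) log₂(Q(x)/P(x))

Computing term by term:
  Q(1)·log₂(Q(1)/P(1)) = 0.7155·log₂(0.7155/0.3085) = 0.86839
  Q(2)·log₂(Q(2)/P(2)) = 0.1818·log₂(0.1818/0.6685) = -0.34153
  Q(3)·log₂(Q(3)/P(3)) = 0.1027·log₂(0.1027/0.023) = 0.22170

D_KL(Q||P) = 0.86839 - 0.34153 + 0.22170 = 0.74856 ≈ 0.7486 bits

These are NOT equal (difference: 0.0832 bits). KL divergence is asymmetric: D_KL(P||Q) ≠ D_KL(Q||P) in general.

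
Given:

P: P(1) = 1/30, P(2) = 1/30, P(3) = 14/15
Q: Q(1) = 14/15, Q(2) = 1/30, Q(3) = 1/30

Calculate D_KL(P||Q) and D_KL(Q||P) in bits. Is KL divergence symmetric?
D_KL(P||Q) = 4.3266 bits, D_KL(Q||P) = 4.3266 bits. The two values coincide for this particular pair, but no — KL divergence is not symmetric in general.

D_KL(P||Q) = Σ P(x) log₂(P(x)/Q(x))

Computing term by term:
  P(1)·log₂(P(1)/Q(1)) = (1/30)·log₂((1/30)/(14/15)) = -0.16025
  P(2)·log₂(P(2)/Q(2)) = (1/30)·log₂((1/30)/(1/30)) = 0.00000
  P(3)·log₂(P(3)/Q(3)) = (14/15)·log₂((14/15)/(1/30)) = 4.48686

D_KL(P||Q) = -0.16025 + 0.00000 + 4.48686 = 4.32661 ≈ 4.3266 bits

D_KL(Q||P) = Σ Q(x) log₂(Q(x)/P(x))

Computing term by term:
  Q(1)·log₂(Q(1)/P(1)) = (14/15)·log₂((14/15)/(1/30)) = 4.48686
  Q(2)·log₂(Q(2)/P(2)) = (1/30)·log₂((1/30)/(1/30)) = 0.00000
  Q(3)·log₂(Q(3)/P(3)) = (1/30)·log₂((1/30)/(14/15)) = -0.16025

D_KL(Q||P) = 4.48686 + 0.00000 - 0.16025 = 4.32661 ≈ 4.3266 bits

These ARE equal here. Q is P with outcomes relabeled (Q(1) = P(3), Q(3) = P(1)) by a relabeling that is its own inverse, so the two sums contain exactly the same terms in a different order. This is a special case — KL divergence is not symmetric in general: D_KL(P||Q) ≠ D_KL(Q||P) for most P, Q.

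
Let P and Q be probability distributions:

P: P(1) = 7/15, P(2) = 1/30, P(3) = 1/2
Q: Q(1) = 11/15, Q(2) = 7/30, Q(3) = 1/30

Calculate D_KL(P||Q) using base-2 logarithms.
1.5556 bits

D_KL(P||Q) = Σ P(x) log₂(P(x)/Q(x))

Computing term by term:
  P(1)·log₂(P(1)/Q(1)) = (7/15)·log₂((7/15)/(11/15)) = -0.30430
  P(2)·log₂(P(2)/Q(2)) = (1/30)·log₂((1/30)/(7/30)) = -0.09358
  P(3)·log₂(P(3)/Q(3)) = (1/2)·log₂((1/2)/(1/30)) = 1.95345

D_KL(P||Q) = -0.30430 - 0.09358 + 1.95345 = 1.55557 ≈ 1.5556 bits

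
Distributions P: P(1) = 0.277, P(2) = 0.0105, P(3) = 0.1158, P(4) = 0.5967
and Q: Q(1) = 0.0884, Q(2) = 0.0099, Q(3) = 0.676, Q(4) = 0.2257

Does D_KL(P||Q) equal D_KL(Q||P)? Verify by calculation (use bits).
D_KL(P||Q) = 0.9995 bits, D_KL(Q||P) = 1.2576 bits. No — D_KL(P||Q) ≠ D_KL(Q||P) for this pair.

D_KL(P||Q) = Σ P(x) log₂(P(x)/Q(x))

Computing term by term:
  P(1)·log₂(P(1)/Q(1)) = 0.277·log₂(0.277/0.0884) = 0.45643
  P(2)·log₂(P(2)/Q(2)) = 0.0105·log₂(0.0105/0.0099) = 0.00089
  P(3)·log₂(P(3)/Q(3)) = 0.1158·log₂(0.1158/0.676) = -0.29476
  P(4)·log₂(P(4)/Q(4)) = 0.5967·log₂(0.5967/0.2257) = 0.83693

D_KL(P||Q) = 0.45643 + 0.00089 - 0.29476 + 0.83693 = 0.99949 ≈ 0.9995 bits

D_KL(Q||P) = Σ Q(x) log₂(Q(x)/P(x))

Computing term by term:
  Q(1)·log₂(Q(1)/P(1)) = 0.0884·log₂(0.0884/0.277) = -0.14566
  Q(2)·log₂(Q(2)/P(2)) = 0.0099·log₂(0.0099/0.0105) = -0.00084
  Q(3)·log₂(Q(3)/P(3)) = 0.676·log₂(0.676/0.1158) = 1.72068
  Q(4)·log₂(Q(4)/P(4)) = 0.2257·log₂(0.2257/0.5967) = -0.31657

D_KL(Q||P) = -0.14566 - 0.00084 + 1.72068 - 0.31657 = 1.25761 ≈ 1.2576 bits

These are NOT equal (difference: 0.2581 bits). KL divergence is asymmetric: D_KL(P||Q) ≠ D_KL(Q||P) in general.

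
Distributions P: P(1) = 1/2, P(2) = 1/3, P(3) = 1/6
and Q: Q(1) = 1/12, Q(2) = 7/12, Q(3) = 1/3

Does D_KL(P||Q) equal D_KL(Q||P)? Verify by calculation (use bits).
D_KL(P||Q) = 0.8567 bits, D_KL(Q||P) = 0.5889 bits. No — D_KL(P||Q) ≠ D_KL(Q||P) for this pair.

D_KL(P||Q) = Σ P(x) log₂(P(x)/Q(x))

Computing term by term:
  P(1)·log₂(P(1)/Q(1)) = (1/2)·log₂((1/2)/(1/12)) = 1.29248
  P(2)·log₂(P(2)/Q(2)) = (1/3)·log₂((1/3)/(7/12)) = -0.26912
  P(3)·log₂(P(3)/Q(3)) = (1/6)·log₂((1/6)/(1/3)) = -0.16667

D_KL(P||Q) = 1.29248 - 0.26912 - 0.16667 = 0.85669 ≈ 0.8567 bits

D_KL(Q||P) = Σ Q(x) log₂(Q(x)/P(x))

Computing term by term:
  Q(1)·log₂(Q(1)/P(1)) = (1/12)·log₂((1/12)/(1/2)) = -0.21541
  Q(2)·log₂(Q(2)/P(2)) = (7/12)·log₂((7/12)/(1/3)) = 0.47096
  Q(3)·log₂(Q(3)/P(3)) = (1/3)·log₂((1/3)/(1/6)) = 0.33333

D_KL(Q||P) = -0.21541 + 0.47096 + 0.33333 = 0.58888 ≈ 0.5889 bits

These are NOT equal (difference: 0.2678 bits). KL divergence is asymmetric: D_KL(P||Q) ≠ D_KL(Q||P) in general.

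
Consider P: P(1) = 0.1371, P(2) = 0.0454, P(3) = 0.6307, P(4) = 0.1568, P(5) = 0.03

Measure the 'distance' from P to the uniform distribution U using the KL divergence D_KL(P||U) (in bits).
0.7361 bits

U(i) = 1/5 for all i

D_KL(P||U) = Σ P(x) log₂(P(x) / (1/5))
           = Σ P(x) log₂(P(x)) + log₂(5)
           = log₂(5) - H(P)

H(P) = -Σ P(x) log₂(P(x)):
  -P(1)·log₂(P(1)) = -(0.1371)·log₂(0.1371) = 0.39302
  -P(2)·log₂(P(2)) = -(0.0454)·log₂(0.0454) = 0.20254
  -P(3)·log₂(P(3)) = -(0.6307)·log₂(0.6307) = 0.41940
  -P(4)·log₂(P(4)) = -(0.1568)·log₂(0.1568) = 0.41913
  -P(5)·log₂(P(5)) = -(0.03)·log₂(0.03) = 0.15177
H(P) = 0.39302 + 0.20254 + 0.41940 + 0.41913 + 0.15177 = 1.58586 bits

log₂(5) = 2.32193 bits

D_KL(P||U) = 2.32193 - 1.58586 = 0.73607 ≈ 0.7361 bits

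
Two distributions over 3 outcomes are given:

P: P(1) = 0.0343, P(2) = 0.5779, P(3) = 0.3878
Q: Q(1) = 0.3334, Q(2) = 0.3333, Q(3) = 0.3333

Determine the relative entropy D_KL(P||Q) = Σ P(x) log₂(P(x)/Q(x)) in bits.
0.4310 bits

D_KL(P||Q) = Σ P(x) log₂(P(x)/Q(x))

Computing term by term:
  P(1)·log₂(P(1)/Q(1)) = 0.0343·log₂(0.0343/0.3334) = -0.11254
  P(2)·log₂(P(2)/Q(2)) = 0.5779·log₂(0.5779/0.3333) = 0.45885
  P(3)·log₂(P(3)/Q(3)) = 0.3878·log₂(0.3878/0.3333) = 0.08473

D_KL(P||Q) = -0.11254 + 0.45885 + 0.08473 = 0.43104 ≈ 0.4310 bits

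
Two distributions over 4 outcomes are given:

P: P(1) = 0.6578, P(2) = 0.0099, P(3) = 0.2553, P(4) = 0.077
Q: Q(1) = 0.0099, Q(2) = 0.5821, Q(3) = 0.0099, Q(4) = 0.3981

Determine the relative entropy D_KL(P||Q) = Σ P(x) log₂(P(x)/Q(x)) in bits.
4.9387 bits

D_KL(P||Q) = Σ P(x) log₂(P(x)/Q(x))

Computing term by term:
  P(1)·log₂(P(1)/Q(1)) = 0.6578·log₂(0.6578/0.0099) = 3.98237
  P(2)·log₂(P(2)/Q(2)) = 0.0099·log₂(0.0099/0.5821) = -0.05819
  P(3)·log₂(P(3)/Q(3)) = 0.2553·log₂(0.2553/0.0099) = 1.19700
  P(4)·log₂(P(4)/Q(4)) = 0.077·log₂(0.077/0.3981) = -0.18251

D_KL(P||Q) = 3.98237 - 0.05819 + 1.19700 - 0.18251 = 4.93867 ≈ 4.9387 bits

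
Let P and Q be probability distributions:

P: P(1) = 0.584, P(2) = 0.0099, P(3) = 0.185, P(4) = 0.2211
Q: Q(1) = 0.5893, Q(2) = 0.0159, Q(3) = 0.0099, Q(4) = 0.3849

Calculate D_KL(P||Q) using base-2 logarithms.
0.5902 bits

D_KL(P||Q) = Σ P(x) log₂(P(x)/Q(x))

Computing term by term:
  P(1)·log₂(P(1)/Q(1)) = 0.584·log₂(0.584/0.5893) = -0.00761
  P(2)·log₂(P(2)/Q(2)) = 0.0099·log₂(0.0099/0.0159) = -0.00677
  P(3)·log₂(P(3)/Q(3)) = 0.185·log₂(0.185/0.0099) = 0.78143
  P(4)·log₂(P(4)/Q(4)) = 0.2211·log₂(0.2211/0.3849) = -0.17683

D_KL(P||Q) = -0.00761 - 0.00677 + 0.78143 - 0.17683 = 0.59022 ≈ 0.5902 bits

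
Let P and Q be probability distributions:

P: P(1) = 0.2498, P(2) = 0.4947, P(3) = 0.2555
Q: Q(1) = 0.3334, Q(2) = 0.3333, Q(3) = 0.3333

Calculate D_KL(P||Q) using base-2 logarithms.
0.0798 bits

D_KL(P||Q) = Σ P(x) log₂(P(x)/Q(x))

Computing term by term:
  P(1)·log₂(P(1)/Q(1)) = 0.2498·log₂(0.2498/0.3334) = -0.10404
  P(2)·log₂(P(2)/Q(2)) = 0.4947·log₂(0.4947/0.3333) = 0.28185
  P(3)·log₂(P(3)/Q(3)) = 0.2555·log₂(0.2555/0.3333) = -0.09798

D_KL(P||Q) = -0.10404 + 0.28185 - 0.09798 = 0.07983 ≈ 0.0798 bits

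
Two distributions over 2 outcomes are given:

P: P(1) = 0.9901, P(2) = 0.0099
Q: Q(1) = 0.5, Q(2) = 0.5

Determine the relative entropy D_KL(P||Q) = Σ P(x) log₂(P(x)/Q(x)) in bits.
0.9199 bits

D_KL(P||Q) = Σ P(x) log₂(P(x)/Q(x))

Computing term by term:
  P(1)·log₂(P(1)/Q(1)) = 0.9901·log₂(0.9901/0.5) = 0.97589
  P(2)·log₂(P(2)/Q(2)) = 0.0099·log₂(0.0099/0.5) = -0.05602

D_KL(P||Q) = 0.97589 - 0.05602 = 0.91987 ≈ 0.9199 bits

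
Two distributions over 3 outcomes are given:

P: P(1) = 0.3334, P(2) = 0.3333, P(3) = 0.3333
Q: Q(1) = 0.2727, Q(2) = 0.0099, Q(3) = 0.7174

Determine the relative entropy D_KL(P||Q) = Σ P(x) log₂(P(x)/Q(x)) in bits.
1.4190 bits

D_KL(P||Q) = Σ P(x) log₂(P(x)/Q(x))

Computing term by term:
  P(1)·log₂(P(1)/Q(1)) = 0.3334·log₂(0.3334/0.2727) = 0.09667
  P(2)·log₂(P(2)/Q(2)) = 0.3333·log₂(0.3333/0.0099) = 1.69091
  P(3)·log₂(P(3)/Q(3)) = 0.3333·log₂(0.3333/0.7174) = -0.36862

D_KL(P||Q) = 0.09667 + 1.69091 - 0.36862 = 1.41896 ≈ 1.4190 bits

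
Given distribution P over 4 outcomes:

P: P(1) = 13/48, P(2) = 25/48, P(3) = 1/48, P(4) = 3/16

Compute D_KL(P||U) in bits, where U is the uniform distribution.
0.4303 bits

U(i) = 1/4 for all i

D_KL(P||U) = Σ P(x) log₂(P(x) / (1/4))
           = Σ P(x) log₂(P(x)) + log₂(4)
           = log₂(4) - H(P)

H(P) = -Σ P(x) log₂(P(x)):
  -P(1)·log₂(P(1)) = -(13/48)·log₂(13/48) = 0.51039
  -P(2)·log₂(P(2)) = -(25/48)·log₂(25/48) = 0.49016
  -P(3)·log₂(P(3)) = -(1/48)·log₂(1/48) = 0.11635
  -P(4)·log₂(P(4)) = -(3/16)·log₂(3/16) = 0.45282
H(P) = 0.51039 + 0.49016 + 0.11635 + 0.45282 = 1.56972 bits

log₂(4) = 2.00000 bits

D_KL(P||U) = 2.00000 - 1.56972 = 0.43028 ≈ 0.4303 bits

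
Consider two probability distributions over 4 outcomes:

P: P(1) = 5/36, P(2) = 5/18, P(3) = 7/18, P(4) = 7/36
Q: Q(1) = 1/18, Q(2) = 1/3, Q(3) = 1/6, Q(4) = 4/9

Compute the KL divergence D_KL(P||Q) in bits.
0.3540 bits

D_KL(P||Q) = Σ P(x) log₂(P(x)/Q(x))

Computing term by term:
  P(1)·log₂(P(1)/Q(1)) = (5/36)·log₂((5/36)/(1/18)) = 0.18360
  P(2)·log₂(P(2)/Q(2)) = (5/18)·log₂((5/18)/(1/3)) = -0.07307
  P(3)·log₂(P(3)/Q(3)) = (7/18)·log₂((7/18)/(1/6)) = 0.47537
  P(4)·log₂(P(4)/Q(4)) = (7/36)·log₂((7/36)/(4/9)) = -0.23190

D_KL(P||Q) = 0.18360 - 0.07307 + 0.47537 - 0.23190 = 0.35400 ≈ 0.3540 bits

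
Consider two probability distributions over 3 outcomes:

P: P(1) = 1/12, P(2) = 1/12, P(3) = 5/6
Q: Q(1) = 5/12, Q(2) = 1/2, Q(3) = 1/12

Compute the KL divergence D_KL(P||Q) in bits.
2.3594 bits

D_KL(P||Q) = Σ P(x) log₂(P(x)/Q(x))

Computing term by term:
  P(1)·log₂(P(1)/Q(1)) = (1/12)·log₂((1/12)/(5/12)) = -0.19349
  P(2)·log₂(P(2)/Q(2)) = (1/12)·log₂((1/12)/(1/2)) = -0.21541
  P(3)·log₂(P(3)/Q(3)) = (5/6)·log₂((5/6)/(1/12)) = 2.76827

D_KL(P||Q) = -0.19349 - 0.21541 + 2.76827 = 2.35937 ≈ 2.3594 bits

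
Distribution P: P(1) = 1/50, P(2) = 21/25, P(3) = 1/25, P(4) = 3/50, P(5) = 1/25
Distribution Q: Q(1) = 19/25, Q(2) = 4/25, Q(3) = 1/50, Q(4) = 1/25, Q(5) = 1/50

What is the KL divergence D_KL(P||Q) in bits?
2.0197 bits

D_KL(P||Q) = Σ P(x) log₂(P(x)/Q(x))

Computing term by term:
  P(1)·log₂(P(1)/Q(1)) = (1/50)·log₂((1/50)/(19/25)) = -0.10496
  P(2)·log₂(P(2)/Q(2)) = (21/25)·log₂((21/25)/(4/25)) = 2.00955
  P(3)·log₂(P(3)/Q(3)) = (1/25)·log₂((1/25)/(1/50)) = 0.04000
  P(4)·log₂(P(4)/Q(4)) = (3/50)·log₂((3/50)/(1/25)) = 0.03510
  P(5)·log₂(P(5)/Q(5)) = (1/25)·log₂((1/25)/(1/50)) = 0.04000

D_KL(P||Q) = -0.10496 + 2.00955 + 0.04000 + 0.03510 + 0.04000 = 2.01969 ≈ 2.0197 bits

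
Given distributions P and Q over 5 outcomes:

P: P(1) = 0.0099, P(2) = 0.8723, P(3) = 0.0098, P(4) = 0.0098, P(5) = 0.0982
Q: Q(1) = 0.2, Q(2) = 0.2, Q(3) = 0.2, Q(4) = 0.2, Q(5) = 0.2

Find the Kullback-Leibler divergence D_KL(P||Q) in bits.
1.6245 bits

D_KL(P||Q) = Σ P(x) log₂(P(x)/Q(x))

Computing term by term:
  P(1)·log₂(P(1)/Q(1)) = 0.0099·log₂(0.0099/0.2) = -0.04293
  P(2)·log₂(P(2)/Q(2)) = 0.8723·log₂(0.8723/0.2) = 1.85348
  P(3)·log₂(P(3)/Q(3)) = 0.0098·log₂(0.0098/0.2) = -0.04264
  P(4)·log₂(P(4)/Q(4)) = 0.0098·log₂(0.0098/0.2) = -0.04264
  P(5)·log₂(P(5)/Q(5)) = 0.0982·log₂(0.0982/0.2) = -0.10077

D_KL(P||Q) = -0.04293 + 1.85348 - 0.04264 - 0.04264 - 0.10077 = 1.62450 ≈ 1.6245 bits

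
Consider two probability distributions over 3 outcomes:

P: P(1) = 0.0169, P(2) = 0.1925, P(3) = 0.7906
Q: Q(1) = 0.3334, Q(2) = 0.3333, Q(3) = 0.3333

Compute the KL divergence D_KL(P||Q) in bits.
0.7600 bits

D_KL(P||Q) = Σ P(x) log₂(P(x)/Q(x))

Computing term by term:
  P(1)·log₂(P(1)/Q(1)) = 0.0169·log₂(0.0169/0.3334) = -0.07271
  P(2)·log₂(P(2)/Q(2)) = 0.1925·log₂(0.1925/0.3333) = -0.15245
  P(3)·log₂(P(3)/Q(3)) = 0.7906·log₂(0.7906/0.3333) = 0.98519

D_KL(P||Q) = -0.07271 - 0.15245 + 0.98519 = 0.76003 ≈ 0.7600 bits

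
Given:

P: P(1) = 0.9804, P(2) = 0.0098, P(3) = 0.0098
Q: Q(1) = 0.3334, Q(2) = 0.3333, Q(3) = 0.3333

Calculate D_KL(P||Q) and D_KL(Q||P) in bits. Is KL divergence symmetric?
D_KL(P||Q) = 1.4259 bits, D_KL(Q||P) = 2.8728 bits. No, KL divergence is not symmetric.

D_KL(P||Q) = Σ P(x) log₂(P(x)/Q(x))

Computing term by term:
  P(1)·log₂(P(1)/Q(1)) = 0.9804·log₂(0.9804/0.3334) = 1.52562
  P(2)·log₂(P(2)/Q(2)) = 0.0098·log₂(0.0098/0.3333) = -0.04986
  P(3)·log₂(P(3)/Q(3)) = 0.0098·log₂(0.0098/0.3333) = -0.04986

D_KL(P||Q) = 1.52562 - 0.04986 - 0.04986 = 1.42590 ≈ 1.4259 bits

D_KL(Q||P) = Σ Q(x) log₂(Q(x)/P(x))

Computing term by term:
  Q(1)·log₂(Q(1)/P(1)) = 0.3334·log₂(0.3334/0.9804) = -0.51881
  Q(2)·log₂(Q(2)/P(2)) = 0.3333·log₂(0.3333/0.0098) = 1.69580
  Q(3)·log₂(Q(3)/P(3)) = 0.3333·log₂(0.3333/0.0098) = 1.69580

D_KL(Q||P) = -0.51881 + 1.69580 + 1.69580 = 2.87279 ≈ 2.8728 bits

These are NOT equal (difference: 1.4469 bits). KL divergence is asymmetric: D_KL(P||Q) ≠ D_KL(Q||P) in general.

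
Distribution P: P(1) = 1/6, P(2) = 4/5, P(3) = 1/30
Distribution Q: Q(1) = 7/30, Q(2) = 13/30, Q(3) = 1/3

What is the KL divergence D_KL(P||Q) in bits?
0.5160 bits

D_KL(P||Q) = Σ P(x) log₂(P(x)/Q(x))

Computing term by term:
  P(1)·log₂(P(1)/Q(1)) = (1/6)·log₂((1/6)/(7/30)) = -0.08090
  P(2)·log₂(P(2)/Q(2)) = (4/5)·log₂((4/5)/(13/30)) = 0.70762
  P(3)·log₂(P(3)/Q(3)) = (1/30)·log₂((1/30)/(1/3)) = -0.11073

D_KL(P||Q) = -0.08090 + 0.70762 - 0.11073 = 0.51599 ≈ 0.5160 bits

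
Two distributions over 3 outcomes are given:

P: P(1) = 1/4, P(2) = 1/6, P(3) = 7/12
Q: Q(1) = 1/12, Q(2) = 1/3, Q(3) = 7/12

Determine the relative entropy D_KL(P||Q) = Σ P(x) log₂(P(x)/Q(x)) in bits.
0.2296 bits

D_KL(P||Q) = Σ P(x) log₂(P(x)/Q(x))

Computing term by term:
  P(1)·log₂(P(1)/Q(1)) = (1/4)·log₂((1/4)/(1/12)) = 0.39624
  P(2)·log₂(P(2)/Q(2)) = (1/6)·log₂((1/6)/(1/3)) = -0.16667
  P(3)·log₂(P(3)/Q(3)) = (7/12)·log₂((7/12)/(7/12)) = 0.00000

D_KL(P||Q) = 0.39624 - 0.16667 + 0.00000 = 0.22957 ≈ 0.2296 bits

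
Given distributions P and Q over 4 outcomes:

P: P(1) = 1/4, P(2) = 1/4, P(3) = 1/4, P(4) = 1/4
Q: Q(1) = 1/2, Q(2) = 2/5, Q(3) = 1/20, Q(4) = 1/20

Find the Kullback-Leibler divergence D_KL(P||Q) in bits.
0.7414 bits

D_KL(P||Q) = Σ P(x) log₂(P(x)/Q(x))

Computing term by term:
  P(1)·log₂(P(1)/Q(1)) = (1/4)·log₂((1/4)/(1/2)) = -0.25000
  P(2)·log₂(P(2)/Q(2)) = (1/4)·log₂((1/4)/(2/5)) = -0.16952
  P(3)·log₂(P(3)/Q(3)) = (1/4)·log₂((1/4)/(1/20)) = 0.58048
  P(4)·log₂(P(4)/Q(4)) = (1/4)·log₂((1/4)/(1/20)) = 0.58048

D_KL(P||Q) = -0.25000 - 0.16952 + 0.58048 + 0.58048 = 0.74144 ≈ 0.7414 bits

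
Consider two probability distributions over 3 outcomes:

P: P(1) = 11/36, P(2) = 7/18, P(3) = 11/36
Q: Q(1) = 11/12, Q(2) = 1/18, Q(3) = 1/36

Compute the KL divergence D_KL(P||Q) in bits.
1.6645 bits

D_KL(P||Q) = Σ P(x) log₂(P(x)/Q(x))

Computing term by term:
  P(1)·log₂(P(1)/Q(1)) = (11/36)·log₂((11/36)/(11/12)) = -0.48429
  P(2)·log₂(P(2)/Q(2)) = (7/18)·log₂((7/18)/(1/18)) = 1.09175
  P(3)·log₂(P(3)/Q(3)) = (11/36)·log₂((11/36)/(1/36)) = 1.05705

D_KL(P||Q) = -0.48429 + 1.09175 + 1.05705 = 1.66451 ≈ 1.6645 bits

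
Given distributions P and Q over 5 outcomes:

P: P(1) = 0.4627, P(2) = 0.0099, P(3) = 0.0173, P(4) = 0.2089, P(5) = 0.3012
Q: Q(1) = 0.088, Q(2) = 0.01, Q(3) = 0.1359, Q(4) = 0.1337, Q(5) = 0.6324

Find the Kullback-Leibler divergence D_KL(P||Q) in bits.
0.8685 bits

D_KL(P||Q) = Σ P(x) log₂(P(x)/Q(x))

Computing term by term:
  P(1)·log₂(P(1)/Q(1)) = 0.4627·log₂(0.4627/0.088) = 1.10794
  P(2)·log₂(P(2)/Q(2)) = 0.0099·log₂(0.0099/0.01) = -0.00014
  P(3)·log₂(P(3)/Q(3)) = 0.0173·log₂(0.0173/0.1359) = -0.05145
  P(4)·log₂(P(4)/Q(4)) = 0.2089·log₂(0.2089/0.1337) = 0.13449
  P(5)·log₂(P(5)/Q(5)) = 0.3012·log₂(0.3012/0.6324) = -0.32232

D_KL(P||Q) = 1.10794 - 0.00014 - 0.05145 + 0.13449 - 0.32232 = 0.86852 ≈ 0.8685 bits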